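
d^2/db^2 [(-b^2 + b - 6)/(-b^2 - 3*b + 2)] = 8*(-b^3 + 6*b^2 + 12*b + 16)/(b^6 + 9*b^5 + 21*b^4 - 9*b^3 - 42*b^2 + 36*b - 8)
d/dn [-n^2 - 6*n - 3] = -2*n - 6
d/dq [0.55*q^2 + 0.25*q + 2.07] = 1.1*q + 0.25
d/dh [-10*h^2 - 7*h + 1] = -20*h - 7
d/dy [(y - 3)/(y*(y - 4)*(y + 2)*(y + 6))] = (-3*y^4 + 4*y^3 + 56*y^2 - 120*y - 144)/(y^2*(y^6 + 8*y^5 - 24*y^4 - 256*y^3 + 16*y^2 + 1920*y + 2304))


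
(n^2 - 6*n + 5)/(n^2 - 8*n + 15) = (n - 1)/(n - 3)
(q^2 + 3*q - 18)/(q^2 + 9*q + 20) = (q^2 + 3*q - 18)/(q^2 + 9*q + 20)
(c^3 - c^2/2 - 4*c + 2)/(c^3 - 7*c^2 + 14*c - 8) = (c^2 + 3*c/2 - 1)/(c^2 - 5*c + 4)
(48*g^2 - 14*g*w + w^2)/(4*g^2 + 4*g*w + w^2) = (48*g^2 - 14*g*w + w^2)/(4*g^2 + 4*g*w + w^2)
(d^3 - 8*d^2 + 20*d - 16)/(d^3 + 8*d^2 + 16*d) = (d^3 - 8*d^2 + 20*d - 16)/(d*(d^2 + 8*d + 16))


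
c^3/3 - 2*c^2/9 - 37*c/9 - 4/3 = (c/3 + 1)*(c - 4)*(c + 1/3)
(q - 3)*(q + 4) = q^2 + q - 12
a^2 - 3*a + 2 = (a - 2)*(a - 1)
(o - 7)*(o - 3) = o^2 - 10*o + 21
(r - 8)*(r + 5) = r^2 - 3*r - 40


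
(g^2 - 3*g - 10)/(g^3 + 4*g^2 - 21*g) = (g^2 - 3*g - 10)/(g*(g^2 + 4*g - 21))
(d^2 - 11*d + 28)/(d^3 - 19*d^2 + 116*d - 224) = 1/(d - 8)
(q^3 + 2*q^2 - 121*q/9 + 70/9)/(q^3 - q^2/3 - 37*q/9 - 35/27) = 3*(3*q^2 + 13*q - 10)/(9*q^2 + 18*q + 5)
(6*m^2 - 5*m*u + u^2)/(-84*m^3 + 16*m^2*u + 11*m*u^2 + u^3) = (-3*m + u)/(42*m^2 + 13*m*u + u^2)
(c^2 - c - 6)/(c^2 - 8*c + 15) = (c + 2)/(c - 5)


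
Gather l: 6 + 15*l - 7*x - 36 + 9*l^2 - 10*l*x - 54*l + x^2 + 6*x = 9*l^2 + l*(-10*x - 39) + x^2 - x - 30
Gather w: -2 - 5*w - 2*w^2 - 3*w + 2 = -2*w^2 - 8*w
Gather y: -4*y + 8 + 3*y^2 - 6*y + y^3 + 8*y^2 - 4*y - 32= y^3 + 11*y^2 - 14*y - 24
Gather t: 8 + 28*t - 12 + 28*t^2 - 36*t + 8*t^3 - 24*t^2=8*t^3 + 4*t^2 - 8*t - 4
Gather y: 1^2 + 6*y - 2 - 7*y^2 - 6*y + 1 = -7*y^2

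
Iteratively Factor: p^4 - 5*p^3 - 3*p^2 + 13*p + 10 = (p - 5)*(p^3 - 3*p - 2) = (p - 5)*(p + 1)*(p^2 - p - 2) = (p - 5)*(p + 1)^2*(p - 2)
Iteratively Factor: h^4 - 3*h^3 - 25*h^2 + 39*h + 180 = (h + 3)*(h^3 - 6*h^2 - 7*h + 60) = (h - 4)*(h + 3)*(h^2 - 2*h - 15) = (h - 4)*(h + 3)^2*(h - 5)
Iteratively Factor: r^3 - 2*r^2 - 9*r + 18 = (r - 3)*(r^2 + r - 6) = (r - 3)*(r - 2)*(r + 3)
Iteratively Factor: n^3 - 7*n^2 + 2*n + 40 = (n + 2)*(n^2 - 9*n + 20) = (n - 4)*(n + 2)*(n - 5)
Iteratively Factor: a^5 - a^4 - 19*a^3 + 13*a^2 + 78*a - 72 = (a + 3)*(a^4 - 4*a^3 - 7*a^2 + 34*a - 24) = (a + 3)^2*(a^3 - 7*a^2 + 14*a - 8) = (a - 2)*(a + 3)^2*(a^2 - 5*a + 4) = (a - 2)*(a - 1)*(a + 3)^2*(a - 4)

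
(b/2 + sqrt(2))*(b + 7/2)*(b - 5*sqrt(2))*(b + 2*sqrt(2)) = b^4/2 - sqrt(2)*b^3/2 + 7*b^3/4 - 16*b^2 - 7*sqrt(2)*b^2/4 - 56*b - 20*sqrt(2)*b - 70*sqrt(2)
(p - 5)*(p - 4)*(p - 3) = p^3 - 12*p^2 + 47*p - 60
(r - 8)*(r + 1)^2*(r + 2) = r^4 - 4*r^3 - 27*r^2 - 38*r - 16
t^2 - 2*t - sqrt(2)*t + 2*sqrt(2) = (t - 2)*(t - sqrt(2))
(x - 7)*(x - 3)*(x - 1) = x^3 - 11*x^2 + 31*x - 21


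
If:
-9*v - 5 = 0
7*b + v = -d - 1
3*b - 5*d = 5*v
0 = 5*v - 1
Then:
No Solution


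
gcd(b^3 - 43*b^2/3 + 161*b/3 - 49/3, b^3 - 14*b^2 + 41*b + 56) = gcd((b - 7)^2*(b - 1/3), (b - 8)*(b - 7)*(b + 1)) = b - 7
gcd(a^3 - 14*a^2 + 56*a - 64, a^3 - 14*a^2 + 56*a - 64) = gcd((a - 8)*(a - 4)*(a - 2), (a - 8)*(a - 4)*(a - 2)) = a^3 - 14*a^2 + 56*a - 64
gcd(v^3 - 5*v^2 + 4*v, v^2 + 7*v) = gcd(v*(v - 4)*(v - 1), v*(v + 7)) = v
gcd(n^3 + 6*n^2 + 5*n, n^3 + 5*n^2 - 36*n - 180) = n + 5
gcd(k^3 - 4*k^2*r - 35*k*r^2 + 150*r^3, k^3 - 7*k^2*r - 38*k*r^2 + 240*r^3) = -k^2 - k*r + 30*r^2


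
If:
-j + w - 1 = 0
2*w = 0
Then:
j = -1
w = 0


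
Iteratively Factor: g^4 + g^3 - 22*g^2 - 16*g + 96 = (g + 3)*(g^3 - 2*g^2 - 16*g + 32) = (g - 4)*(g + 3)*(g^2 + 2*g - 8) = (g - 4)*(g - 2)*(g + 3)*(g + 4)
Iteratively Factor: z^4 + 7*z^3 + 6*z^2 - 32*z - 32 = (z + 1)*(z^3 + 6*z^2 - 32) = (z + 1)*(z + 4)*(z^2 + 2*z - 8) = (z + 1)*(z + 4)^2*(z - 2)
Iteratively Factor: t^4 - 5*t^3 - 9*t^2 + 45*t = (t + 3)*(t^3 - 8*t^2 + 15*t) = (t - 5)*(t + 3)*(t^2 - 3*t) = (t - 5)*(t - 3)*(t + 3)*(t)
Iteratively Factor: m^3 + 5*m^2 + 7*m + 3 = (m + 1)*(m^2 + 4*m + 3) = (m + 1)^2*(m + 3)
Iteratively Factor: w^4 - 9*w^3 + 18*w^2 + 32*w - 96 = (w - 3)*(w^3 - 6*w^2 + 32) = (w - 4)*(w - 3)*(w^2 - 2*w - 8) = (w - 4)*(w - 3)*(w + 2)*(w - 4)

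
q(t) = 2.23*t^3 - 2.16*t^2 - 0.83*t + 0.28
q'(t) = 6.69*t^2 - 4.32*t - 0.83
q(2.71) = 26.55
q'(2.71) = 36.59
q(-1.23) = -6.12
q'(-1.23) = 14.60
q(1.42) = 1.13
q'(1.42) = 6.53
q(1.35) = 0.71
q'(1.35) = 5.53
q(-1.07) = -4.04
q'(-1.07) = 11.45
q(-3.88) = -159.27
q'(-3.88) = 116.65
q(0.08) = 0.20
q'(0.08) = -1.13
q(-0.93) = -2.61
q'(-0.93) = 8.97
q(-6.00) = -554.18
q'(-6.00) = 265.93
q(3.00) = 38.56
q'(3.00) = 46.42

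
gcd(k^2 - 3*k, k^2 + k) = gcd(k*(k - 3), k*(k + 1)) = k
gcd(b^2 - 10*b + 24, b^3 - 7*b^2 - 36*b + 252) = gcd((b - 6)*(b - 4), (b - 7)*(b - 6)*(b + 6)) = b - 6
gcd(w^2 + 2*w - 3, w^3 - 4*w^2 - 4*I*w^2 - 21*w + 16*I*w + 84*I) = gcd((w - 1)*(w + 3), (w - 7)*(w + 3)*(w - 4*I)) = w + 3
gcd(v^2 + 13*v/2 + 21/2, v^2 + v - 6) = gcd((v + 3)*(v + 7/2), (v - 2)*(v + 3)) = v + 3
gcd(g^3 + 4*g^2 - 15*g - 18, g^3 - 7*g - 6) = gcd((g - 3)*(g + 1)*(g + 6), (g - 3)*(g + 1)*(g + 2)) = g^2 - 2*g - 3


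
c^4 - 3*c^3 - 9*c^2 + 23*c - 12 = (c - 4)*(c - 1)^2*(c + 3)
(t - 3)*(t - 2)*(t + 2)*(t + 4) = t^4 + t^3 - 16*t^2 - 4*t + 48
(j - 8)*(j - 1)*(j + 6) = j^3 - 3*j^2 - 46*j + 48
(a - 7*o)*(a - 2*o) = a^2 - 9*a*o + 14*o^2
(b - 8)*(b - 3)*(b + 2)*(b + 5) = b^4 - 4*b^3 - 43*b^2 + 58*b + 240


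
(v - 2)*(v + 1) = v^2 - v - 2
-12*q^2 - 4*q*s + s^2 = (-6*q + s)*(2*q + s)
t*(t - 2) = t^2 - 2*t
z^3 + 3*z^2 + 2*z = z*(z + 1)*(z + 2)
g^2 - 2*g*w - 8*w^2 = (g - 4*w)*(g + 2*w)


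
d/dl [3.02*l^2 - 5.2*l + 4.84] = 6.04*l - 5.2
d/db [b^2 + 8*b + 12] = 2*b + 8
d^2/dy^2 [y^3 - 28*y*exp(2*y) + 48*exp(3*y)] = -112*y*exp(2*y) + 6*y + 432*exp(3*y) - 112*exp(2*y)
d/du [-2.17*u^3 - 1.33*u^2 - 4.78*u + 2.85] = -6.51*u^2 - 2.66*u - 4.78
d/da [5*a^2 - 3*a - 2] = 10*a - 3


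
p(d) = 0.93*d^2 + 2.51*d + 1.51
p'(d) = 1.86*d + 2.51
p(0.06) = 1.66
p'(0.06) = 2.62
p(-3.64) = 4.70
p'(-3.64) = -4.26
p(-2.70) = 1.51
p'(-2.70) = -2.51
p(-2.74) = 1.61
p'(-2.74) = -2.59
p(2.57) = 14.10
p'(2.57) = 7.29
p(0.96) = 4.78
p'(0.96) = 4.30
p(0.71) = 3.76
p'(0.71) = 3.83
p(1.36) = 6.64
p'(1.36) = 5.04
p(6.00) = 50.05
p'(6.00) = 13.67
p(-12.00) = 105.31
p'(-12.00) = -19.81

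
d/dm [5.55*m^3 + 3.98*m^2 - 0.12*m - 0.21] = 16.65*m^2 + 7.96*m - 0.12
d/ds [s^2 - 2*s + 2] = 2*s - 2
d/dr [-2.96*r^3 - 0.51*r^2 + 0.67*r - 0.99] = -8.88*r^2 - 1.02*r + 0.67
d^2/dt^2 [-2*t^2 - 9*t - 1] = -4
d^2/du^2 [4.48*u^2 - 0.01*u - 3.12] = 8.96000000000000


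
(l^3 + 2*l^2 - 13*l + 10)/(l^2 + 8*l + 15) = (l^2 - 3*l + 2)/(l + 3)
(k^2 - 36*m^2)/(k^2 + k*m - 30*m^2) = (k - 6*m)/(k - 5*m)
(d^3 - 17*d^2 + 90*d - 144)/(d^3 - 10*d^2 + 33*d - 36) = (d^2 - 14*d + 48)/(d^2 - 7*d + 12)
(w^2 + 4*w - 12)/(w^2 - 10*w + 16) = (w + 6)/(w - 8)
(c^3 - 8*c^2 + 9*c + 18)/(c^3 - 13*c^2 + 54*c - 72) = (c + 1)/(c - 4)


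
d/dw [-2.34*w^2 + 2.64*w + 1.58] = 2.64 - 4.68*w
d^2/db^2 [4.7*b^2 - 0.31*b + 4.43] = 9.40000000000000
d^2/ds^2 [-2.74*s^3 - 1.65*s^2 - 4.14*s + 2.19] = -16.44*s - 3.3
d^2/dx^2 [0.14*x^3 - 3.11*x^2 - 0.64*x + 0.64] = 0.84*x - 6.22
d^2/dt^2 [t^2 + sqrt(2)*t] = 2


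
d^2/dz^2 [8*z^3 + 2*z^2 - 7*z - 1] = 48*z + 4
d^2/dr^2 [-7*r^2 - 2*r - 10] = -14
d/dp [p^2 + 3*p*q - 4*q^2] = 2*p + 3*q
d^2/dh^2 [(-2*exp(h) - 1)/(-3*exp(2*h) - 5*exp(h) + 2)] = (18*exp(4*h) + 6*exp(3*h) + 117*exp(2*h) + 69*exp(h) + 18)*exp(h)/(27*exp(6*h) + 135*exp(5*h) + 171*exp(4*h) - 55*exp(3*h) - 114*exp(2*h) + 60*exp(h) - 8)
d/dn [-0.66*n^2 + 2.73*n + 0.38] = 2.73 - 1.32*n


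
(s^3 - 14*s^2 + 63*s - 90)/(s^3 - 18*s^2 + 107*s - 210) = (s - 3)/(s - 7)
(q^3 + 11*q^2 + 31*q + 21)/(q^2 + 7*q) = q + 4 + 3/q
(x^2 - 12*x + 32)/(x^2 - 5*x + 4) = (x - 8)/(x - 1)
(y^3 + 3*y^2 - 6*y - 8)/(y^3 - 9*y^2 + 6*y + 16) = (y + 4)/(y - 8)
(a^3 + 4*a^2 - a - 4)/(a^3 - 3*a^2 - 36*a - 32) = (a - 1)/(a - 8)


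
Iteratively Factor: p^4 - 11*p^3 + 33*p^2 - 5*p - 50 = (p + 1)*(p^3 - 12*p^2 + 45*p - 50) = (p - 5)*(p + 1)*(p^2 - 7*p + 10) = (p - 5)^2*(p + 1)*(p - 2)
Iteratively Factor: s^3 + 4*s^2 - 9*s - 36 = (s + 3)*(s^2 + s - 12) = (s + 3)*(s + 4)*(s - 3)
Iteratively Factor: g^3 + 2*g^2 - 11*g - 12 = (g + 1)*(g^2 + g - 12) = (g - 3)*(g + 1)*(g + 4)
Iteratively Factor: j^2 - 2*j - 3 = (j + 1)*(j - 3)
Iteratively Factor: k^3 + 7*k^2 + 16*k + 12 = (k + 2)*(k^2 + 5*k + 6) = (k + 2)*(k + 3)*(k + 2)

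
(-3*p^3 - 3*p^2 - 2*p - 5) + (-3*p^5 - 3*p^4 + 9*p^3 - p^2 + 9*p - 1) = -3*p^5 - 3*p^4 + 6*p^3 - 4*p^2 + 7*p - 6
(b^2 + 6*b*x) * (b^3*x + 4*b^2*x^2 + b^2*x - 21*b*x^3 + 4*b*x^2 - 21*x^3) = b^5*x + 10*b^4*x^2 + b^4*x + 3*b^3*x^3 + 10*b^3*x^2 - 126*b^2*x^4 + 3*b^2*x^3 - 126*b*x^4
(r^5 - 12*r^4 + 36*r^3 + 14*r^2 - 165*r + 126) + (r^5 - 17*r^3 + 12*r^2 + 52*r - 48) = 2*r^5 - 12*r^4 + 19*r^3 + 26*r^2 - 113*r + 78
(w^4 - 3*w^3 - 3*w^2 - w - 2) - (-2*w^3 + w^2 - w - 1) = w^4 - w^3 - 4*w^2 - 1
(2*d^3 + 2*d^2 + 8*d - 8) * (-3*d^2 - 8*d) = -6*d^5 - 22*d^4 - 40*d^3 - 40*d^2 + 64*d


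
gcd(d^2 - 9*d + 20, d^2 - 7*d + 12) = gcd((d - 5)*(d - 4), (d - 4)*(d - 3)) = d - 4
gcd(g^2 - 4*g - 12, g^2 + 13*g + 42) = 1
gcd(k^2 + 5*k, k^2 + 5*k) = k^2 + 5*k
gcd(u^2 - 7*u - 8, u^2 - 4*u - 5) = u + 1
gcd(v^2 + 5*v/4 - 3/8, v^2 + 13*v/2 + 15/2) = v + 3/2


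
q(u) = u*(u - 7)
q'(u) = 2*u - 7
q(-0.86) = 6.76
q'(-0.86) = -8.72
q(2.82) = -11.79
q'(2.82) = -1.36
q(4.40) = -11.44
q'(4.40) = 1.80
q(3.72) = -12.20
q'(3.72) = 0.44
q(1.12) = -6.59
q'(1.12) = -4.76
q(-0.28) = 2.04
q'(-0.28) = -7.56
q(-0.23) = 1.66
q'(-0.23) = -7.46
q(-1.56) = 13.35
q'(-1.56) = -10.12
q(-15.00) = 330.00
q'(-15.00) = -37.00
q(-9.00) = 144.00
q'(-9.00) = -25.00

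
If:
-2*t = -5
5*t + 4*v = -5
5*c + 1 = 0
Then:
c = -1/5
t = 5/2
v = -35/8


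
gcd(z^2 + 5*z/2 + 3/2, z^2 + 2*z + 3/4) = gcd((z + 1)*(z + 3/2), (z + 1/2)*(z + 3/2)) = z + 3/2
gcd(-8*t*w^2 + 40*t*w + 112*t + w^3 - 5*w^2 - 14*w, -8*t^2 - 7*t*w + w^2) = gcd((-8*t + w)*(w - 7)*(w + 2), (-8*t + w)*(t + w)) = 8*t - w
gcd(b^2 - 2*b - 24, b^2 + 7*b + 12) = b + 4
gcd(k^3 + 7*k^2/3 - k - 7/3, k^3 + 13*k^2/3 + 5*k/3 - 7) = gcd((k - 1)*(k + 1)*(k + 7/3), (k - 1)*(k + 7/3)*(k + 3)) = k^2 + 4*k/3 - 7/3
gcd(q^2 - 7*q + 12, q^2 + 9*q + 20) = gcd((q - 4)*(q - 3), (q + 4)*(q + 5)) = 1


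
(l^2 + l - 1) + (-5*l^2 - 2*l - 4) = -4*l^2 - l - 5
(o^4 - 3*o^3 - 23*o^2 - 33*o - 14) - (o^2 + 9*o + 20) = o^4 - 3*o^3 - 24*o^2 - 42*o - 34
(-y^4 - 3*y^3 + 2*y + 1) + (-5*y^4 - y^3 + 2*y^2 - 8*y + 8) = -6*y^4 - 4*y^3 + 2*y^2 - 6*y + 9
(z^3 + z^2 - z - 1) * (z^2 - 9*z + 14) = z^5 - 8*z^4 + 4*z^3 + 22*z^2 - 5*z - 14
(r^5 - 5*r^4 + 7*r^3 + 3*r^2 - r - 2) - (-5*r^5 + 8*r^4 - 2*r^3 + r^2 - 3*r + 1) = 6*r^5 - 13*r^4 + 9*r^3 + 2*r^2 + 2*r - 3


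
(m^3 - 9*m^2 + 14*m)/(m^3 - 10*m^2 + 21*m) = (m - 2)/(m - 3)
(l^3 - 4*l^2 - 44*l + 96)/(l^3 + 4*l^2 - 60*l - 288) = (l - 2)/(l + 6)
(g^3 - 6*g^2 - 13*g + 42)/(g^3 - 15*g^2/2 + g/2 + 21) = 2*(g + 3)/(2*g + 3)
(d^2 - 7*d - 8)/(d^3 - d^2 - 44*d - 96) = (d + 1)/(d^2 + 7*d + 12)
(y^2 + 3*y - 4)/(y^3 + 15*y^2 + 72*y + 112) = (y - 1)/(y^2 + 11*y + 28)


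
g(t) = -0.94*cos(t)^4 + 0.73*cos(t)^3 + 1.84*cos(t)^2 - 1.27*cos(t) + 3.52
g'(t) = 3.76*sin(t)*cos(t)^3 - 2.19*sin(t)*cos(t)^2 - 3.68*sin(t)*cos(t) + 1.27*sin(t)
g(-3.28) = 4.97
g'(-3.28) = -0.12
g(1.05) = 3.38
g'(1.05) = -0.56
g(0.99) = 3.41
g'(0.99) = -0.66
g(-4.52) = 3.82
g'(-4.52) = 1.83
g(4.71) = 3.52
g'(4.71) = -1.28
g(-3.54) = 5.00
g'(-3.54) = -0.06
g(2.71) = 5.00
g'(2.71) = -0.00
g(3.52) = 5.00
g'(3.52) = 0.08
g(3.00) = 4.97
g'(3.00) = -0.12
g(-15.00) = 4.91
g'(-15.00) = -0.75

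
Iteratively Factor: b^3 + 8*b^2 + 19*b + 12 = (b + 3)*(b^2 + 5*b + 4) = (b + 1)*(b + 3)*(b + 4)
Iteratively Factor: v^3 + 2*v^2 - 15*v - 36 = (v - 4)*(v^2 + 6*v + 9) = (v - 4)*(v + 3)*(v + 3)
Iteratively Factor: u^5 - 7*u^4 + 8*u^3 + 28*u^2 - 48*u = (u)*(u^4 - 7*u^3 + 8*u^2 + 28*u - 48) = u*(u + 2)*(u^3 - 9*u^2 + 26*u - 24) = u*(u - 4)*(u + 2)*(u^2 - 5*u + 6) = u*(u - 4)*(u - 3)*(u + 2)*(u - 2)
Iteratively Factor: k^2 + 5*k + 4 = (k + 1)*(k + 4)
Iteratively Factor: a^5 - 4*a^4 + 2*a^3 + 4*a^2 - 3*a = (a)*(a^4 - 4*a^3 + 2*a^2 + 4*a - 3) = a*(a + 1)*(a^3 - 5*a^2 + 7*a - 3) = a*(a - 3)*(a + 1)*(a^2 - 2*a + 1) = a*(a - 3)*(a - 1)*(a + 1)*(a - 1)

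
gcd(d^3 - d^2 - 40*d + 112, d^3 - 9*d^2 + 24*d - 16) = d^2 - 8*d + 16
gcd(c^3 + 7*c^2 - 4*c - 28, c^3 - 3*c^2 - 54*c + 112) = c^2 + 5*c - 14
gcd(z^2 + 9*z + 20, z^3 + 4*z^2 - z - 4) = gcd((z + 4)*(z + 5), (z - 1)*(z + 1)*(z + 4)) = z + 4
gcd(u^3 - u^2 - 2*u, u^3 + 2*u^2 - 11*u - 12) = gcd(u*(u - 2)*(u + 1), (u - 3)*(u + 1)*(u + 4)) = u + 1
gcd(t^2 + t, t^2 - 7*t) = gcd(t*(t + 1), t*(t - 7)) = t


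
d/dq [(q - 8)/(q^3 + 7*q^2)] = (q*(q + 7) - (q - 8)*(3*q + 14))/(q^3*(q + 7)^2)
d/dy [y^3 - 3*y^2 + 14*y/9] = 3*y^2 - 6*y + 14/9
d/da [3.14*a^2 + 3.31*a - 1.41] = 6.28*a + 3.31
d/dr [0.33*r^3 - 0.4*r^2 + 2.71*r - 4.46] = 0.99*r^2 - 0.8*r + 2.71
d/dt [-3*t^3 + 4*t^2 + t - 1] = -9*t^2 + 8*t + 1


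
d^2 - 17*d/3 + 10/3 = (d - 5)*(d - 2/3)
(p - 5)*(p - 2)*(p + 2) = p^3 - 5*p^2 - 4*p + 20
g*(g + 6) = g^2 + 6*g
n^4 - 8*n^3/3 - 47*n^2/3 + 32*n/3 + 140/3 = (n - 5)*(n - 2)*(n + 2)*(n + 7/3)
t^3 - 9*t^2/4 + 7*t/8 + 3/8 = (t - 3/2)*(t - 1)*(t + 1/4)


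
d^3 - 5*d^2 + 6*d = d*(d - 3)*(d - 2)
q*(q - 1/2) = q^2 - q/2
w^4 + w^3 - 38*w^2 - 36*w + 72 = (w - 6)*(w - 1)*(w + 2)*(w + 6)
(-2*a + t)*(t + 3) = -2*a*t - 6*a + t^2 + 3*t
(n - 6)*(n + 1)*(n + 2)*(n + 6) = n^4 + 3*n^3 - 34*n^2 - 108*n - 72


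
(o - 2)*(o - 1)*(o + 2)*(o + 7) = o^4 + 6*o^3 - 11*o^2 - 24*o + 28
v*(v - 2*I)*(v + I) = v^3 - I*v^2 + 2*v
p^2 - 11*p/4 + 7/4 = (p - 7/4)*(p - 1)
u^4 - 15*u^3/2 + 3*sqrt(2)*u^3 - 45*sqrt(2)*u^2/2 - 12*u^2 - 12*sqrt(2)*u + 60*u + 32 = (u - 8)*(u + 1/2)*(u - sqrt(2))*(u + 4*sqrt(2))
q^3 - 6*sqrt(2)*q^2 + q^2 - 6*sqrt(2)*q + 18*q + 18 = (q + 1)*(q - 3*sqrt(2))^2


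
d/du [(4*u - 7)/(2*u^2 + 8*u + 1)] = 4*(-2*u^2 + 7*u + 15)/(4*u^4 + 32*u^3 + 68*u^2 + 16*u + 1)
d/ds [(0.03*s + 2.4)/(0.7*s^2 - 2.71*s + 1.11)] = (-0.021*s^2 - 3.36*s + 6.5373)/(0.49*s^4 - 3.794*s^3 + 8.8981*s^2 - 6.0162*s + 1.2321)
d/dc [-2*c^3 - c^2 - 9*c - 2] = -6*c^2 - 2*c - 9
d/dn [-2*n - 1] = -2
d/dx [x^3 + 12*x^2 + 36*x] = 3*x^2 + 24*x + 36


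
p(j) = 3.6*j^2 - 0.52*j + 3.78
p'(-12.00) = -86.92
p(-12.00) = 528.42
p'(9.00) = 64.28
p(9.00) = 290.70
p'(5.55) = 39.44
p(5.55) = 111.78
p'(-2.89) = -21.33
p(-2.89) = 35.35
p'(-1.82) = -13.62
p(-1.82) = 16.65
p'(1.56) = 10.71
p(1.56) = 11.73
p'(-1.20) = -9.16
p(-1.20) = 9.59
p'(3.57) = 25.18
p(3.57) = 47.81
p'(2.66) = 18.63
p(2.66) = 27.87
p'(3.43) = 24.18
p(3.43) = 44.35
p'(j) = 7.2*j - 0.52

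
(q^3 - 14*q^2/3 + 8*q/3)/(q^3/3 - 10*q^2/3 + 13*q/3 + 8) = q*(3*q^2 - 14*q + 8)/(q^3 - 10*q^2 + 13*q + 24)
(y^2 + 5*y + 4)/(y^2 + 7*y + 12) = (y + 1)/(y + 3)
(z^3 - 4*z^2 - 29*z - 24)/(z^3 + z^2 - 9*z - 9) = (z - 8)/(z - 3)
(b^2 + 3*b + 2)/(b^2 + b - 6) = (b^2 + 3*b + 2)/(b^2 + b - 6)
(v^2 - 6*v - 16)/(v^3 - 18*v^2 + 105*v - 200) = (v + 2)/(v^2 - 10*v + 25)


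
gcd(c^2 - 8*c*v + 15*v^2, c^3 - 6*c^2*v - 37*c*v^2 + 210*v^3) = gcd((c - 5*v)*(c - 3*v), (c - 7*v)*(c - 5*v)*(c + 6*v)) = -c + 5*v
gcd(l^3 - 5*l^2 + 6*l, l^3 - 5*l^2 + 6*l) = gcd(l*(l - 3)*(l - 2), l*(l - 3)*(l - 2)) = l^3 - 5*l^2 + 6*l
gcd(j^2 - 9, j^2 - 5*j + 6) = j - 3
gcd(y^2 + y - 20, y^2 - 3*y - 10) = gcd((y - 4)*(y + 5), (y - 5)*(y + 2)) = 1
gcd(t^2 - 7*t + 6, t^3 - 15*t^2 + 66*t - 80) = 1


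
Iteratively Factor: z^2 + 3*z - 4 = (z - 1)*(z + 4)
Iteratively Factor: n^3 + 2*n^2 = (n)*(n^2 + 2*n) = n*(n + 2)*(n)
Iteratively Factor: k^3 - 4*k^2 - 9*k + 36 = (k + 3)*(k^2 - 7*k + 12) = (k - 4)*(k + 3)*(k - 3)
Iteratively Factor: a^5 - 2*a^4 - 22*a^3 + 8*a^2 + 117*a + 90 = (a + 2)*(a^4 - 4*a^3 - 14*a^2 + 36*a + 45) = (a + 2)*(a + 3)*(a^3 - 7*a^2 + 7*a + 15) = (a - 3)*(a + 2)*(a + 3)*(a^2 - 4*a - 5) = (a - 3)*(a + 1)*(a + 2)*(a + 3)*(a - 5)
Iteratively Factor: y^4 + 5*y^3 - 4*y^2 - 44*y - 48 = (y + 4)*(y^3 + y^2 - 8*y - 12) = (y - 3)*(y + 4)*(y^2 + 4*y + 4) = (y - 3)*(y + 2)*(y + 4)*(y + 2)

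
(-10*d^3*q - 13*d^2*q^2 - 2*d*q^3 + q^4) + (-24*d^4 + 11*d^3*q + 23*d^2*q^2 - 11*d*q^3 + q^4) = -24*d^4 + d^3*q + 10*d^2*q^2 - 13*d*q^3 + 2*q^4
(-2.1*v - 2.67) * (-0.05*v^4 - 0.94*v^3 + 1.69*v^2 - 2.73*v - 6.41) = 0.105*v^5 + 2.1075*v^4 - 1.0392*v^3 + 1.2207*v^2 + 20.7501*v + 17.1147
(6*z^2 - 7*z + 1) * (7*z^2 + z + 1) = 42*z^4 - 43*z^3 + 6*z^2 - 6*z + 1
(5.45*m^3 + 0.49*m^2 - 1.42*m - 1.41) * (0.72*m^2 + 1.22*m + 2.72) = 3.924*m^5 + 7.0018*m^4 + 14.3994*m^3 - 1.4148*m^2 - 5.5826*m - 3.8352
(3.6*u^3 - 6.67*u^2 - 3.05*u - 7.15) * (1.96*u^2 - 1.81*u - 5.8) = 7.056*u^5 - 19.5892*u^4 - 14.7853*u^3 + 30.1925*u^2 + 30.6315*u + 41.47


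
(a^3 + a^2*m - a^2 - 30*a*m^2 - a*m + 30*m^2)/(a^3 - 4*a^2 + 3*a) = (a^2 + a*m - 30*m^2)/(a*(a - 3))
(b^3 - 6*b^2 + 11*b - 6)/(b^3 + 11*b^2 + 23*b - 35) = (b^2 - 5*b + 6)/(b^2 + 12*b + 35)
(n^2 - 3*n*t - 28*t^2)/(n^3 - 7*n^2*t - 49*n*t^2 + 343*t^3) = (-n - 4*t)/(-n^2 + 49*t^2)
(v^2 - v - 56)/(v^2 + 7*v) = (v - 8)/v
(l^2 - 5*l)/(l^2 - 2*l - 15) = l/(l + 3)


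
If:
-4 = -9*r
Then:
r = 4/9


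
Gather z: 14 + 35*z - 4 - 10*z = 25*z + 10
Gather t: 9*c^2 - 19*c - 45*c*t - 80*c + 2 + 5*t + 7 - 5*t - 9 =9*c^2 - 45*c*t - 99*c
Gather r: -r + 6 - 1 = 5 - r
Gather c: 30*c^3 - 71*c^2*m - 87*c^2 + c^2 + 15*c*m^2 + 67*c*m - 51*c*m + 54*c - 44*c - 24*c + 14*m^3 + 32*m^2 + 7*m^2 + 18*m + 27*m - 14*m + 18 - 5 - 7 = 30*c^3 + c^2*(-71*m - 86) + c*(15*m^2 + 16*m - 14) + 14*m^3 + 39*m^2 + 31*m + 6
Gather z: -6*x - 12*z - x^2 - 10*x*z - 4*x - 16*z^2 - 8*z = -x^2 - 10*x - 16*z^2 + z*(-10*x - 20)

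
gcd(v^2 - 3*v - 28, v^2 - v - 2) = 1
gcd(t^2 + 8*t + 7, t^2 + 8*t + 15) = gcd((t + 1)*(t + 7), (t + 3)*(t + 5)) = 1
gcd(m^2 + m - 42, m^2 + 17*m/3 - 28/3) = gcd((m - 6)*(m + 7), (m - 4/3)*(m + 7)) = m + 7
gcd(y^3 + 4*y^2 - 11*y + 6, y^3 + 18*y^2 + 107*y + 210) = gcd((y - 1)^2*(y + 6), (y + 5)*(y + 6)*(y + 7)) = y + 6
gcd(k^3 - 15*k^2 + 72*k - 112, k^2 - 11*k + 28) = k^2 - 11*k + 28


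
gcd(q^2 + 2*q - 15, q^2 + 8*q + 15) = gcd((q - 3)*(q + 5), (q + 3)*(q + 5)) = q + 5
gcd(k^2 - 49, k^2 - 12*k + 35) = k - 7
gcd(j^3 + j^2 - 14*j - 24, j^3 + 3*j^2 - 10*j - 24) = j + 2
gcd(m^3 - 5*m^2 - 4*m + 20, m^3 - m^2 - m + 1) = 1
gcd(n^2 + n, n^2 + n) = n^2 + n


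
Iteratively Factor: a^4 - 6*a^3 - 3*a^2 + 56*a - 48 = (a - 4)*(a^3 - 2*a^2 - 11*a + 12) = (a - 4)*(a + 3)*(a^2 - 5*a + 4) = (a - 4)*(a - 1)*(a + 3)*(a - 4)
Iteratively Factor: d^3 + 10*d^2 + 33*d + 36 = (d + 3)*(d^2 + 7*d + 12) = (d + 3)*(d + 4)*(d + 3)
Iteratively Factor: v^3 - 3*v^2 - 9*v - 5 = (v + 1)*(v^2 - 4*v - 5) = (v + 1)^2*(v - 5)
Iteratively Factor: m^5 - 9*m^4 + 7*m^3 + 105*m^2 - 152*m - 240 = (m + 1)*(m^4 - 10*m^3 + 17*m^2 + 88*m - 240) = (m - 4)*(m + 1)*(m^3 - 6*m^2 - 7*m + 60) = (m - 4)^2*(m + 1)*(m^2 - 2*m - 15) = (m - 4)^2*(m + 1)*(m + 3)*(m - 5)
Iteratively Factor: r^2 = (r)*(r)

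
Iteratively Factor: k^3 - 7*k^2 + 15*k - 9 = (k - 3)*(k^2 - 4*k + 3) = (k - 3)^2*(k - 1)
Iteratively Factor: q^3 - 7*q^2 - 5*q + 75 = (q - 5)*(q^2 - 2*q - 15) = (q - 5)*(q + 3)*(q - 5)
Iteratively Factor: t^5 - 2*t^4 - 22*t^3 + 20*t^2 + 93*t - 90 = (t + 3)*(t^4 - 5*t^3 - 7*t^2 + 41*t - 30) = (t + 3)^2*(t^3 - 8*t^2 + 17*t - 10) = (t - 1)*(t + 3)^2*(t^2 - 7*t + 10) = (t - 2)*(t - 1)*(t + 3)^2*(t - 5)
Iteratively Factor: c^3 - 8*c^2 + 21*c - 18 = (c - 3)*(c^2 - 5*c + 6) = (c - 3)^2*(c - 2)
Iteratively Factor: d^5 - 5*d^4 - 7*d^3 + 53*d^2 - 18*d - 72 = (d + 3)*(d^4 - 8*d^3 + 17*d^2 + 2*d - 24) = (d + 1)*(d + 3)*(d^3 - 9*d^2 + 26*d - 24) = (d - 2)*(d + 1)*(d + 3)*(d^2 - 7*d + 12) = (d - 3)*(d - 2)*(d + 1)*(d + 3)*(d - 4)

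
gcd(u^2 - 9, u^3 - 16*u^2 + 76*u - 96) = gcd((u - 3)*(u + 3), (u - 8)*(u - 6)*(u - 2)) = 1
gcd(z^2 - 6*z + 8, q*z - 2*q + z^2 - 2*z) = z - 2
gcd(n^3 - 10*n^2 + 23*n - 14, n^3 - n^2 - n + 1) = n - 1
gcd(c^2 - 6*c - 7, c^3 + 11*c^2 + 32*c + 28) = 1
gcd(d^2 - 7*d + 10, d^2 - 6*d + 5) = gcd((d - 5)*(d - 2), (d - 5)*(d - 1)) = d - 5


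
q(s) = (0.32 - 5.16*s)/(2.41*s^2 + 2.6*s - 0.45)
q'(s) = (0.32 - 5.16*s)*(-4.82*s - 2.6)/(2.41*s^2 + 2.6*s - 0.45)^2 - 5.16/(2.41*s^2 + 2.6*s - 0.45)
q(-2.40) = 1.77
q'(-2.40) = 1.49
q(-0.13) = -1.33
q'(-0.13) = 3.40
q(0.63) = -1.37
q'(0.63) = 1.19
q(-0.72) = -3.76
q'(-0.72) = 7.86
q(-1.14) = -22.00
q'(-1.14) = 244.14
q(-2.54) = 1.58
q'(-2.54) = 1.19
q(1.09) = -1.01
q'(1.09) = 0.53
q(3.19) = -0.50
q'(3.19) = 0.12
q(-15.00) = 0.15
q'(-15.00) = 0.01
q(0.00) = -0.71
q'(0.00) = 7.36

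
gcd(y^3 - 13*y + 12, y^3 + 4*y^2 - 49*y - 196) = y + 4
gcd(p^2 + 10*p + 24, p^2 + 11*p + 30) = p + 6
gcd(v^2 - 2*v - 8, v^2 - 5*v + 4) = v - 4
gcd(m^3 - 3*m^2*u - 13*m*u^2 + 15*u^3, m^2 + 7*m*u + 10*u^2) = 1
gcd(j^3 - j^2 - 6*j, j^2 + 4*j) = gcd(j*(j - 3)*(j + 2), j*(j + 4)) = j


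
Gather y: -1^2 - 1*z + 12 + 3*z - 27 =2*z - 16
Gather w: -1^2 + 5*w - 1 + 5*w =10*w - 2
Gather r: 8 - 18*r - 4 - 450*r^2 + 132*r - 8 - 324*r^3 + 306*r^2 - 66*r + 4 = -324*r^3 - 144*r^2 + 48*r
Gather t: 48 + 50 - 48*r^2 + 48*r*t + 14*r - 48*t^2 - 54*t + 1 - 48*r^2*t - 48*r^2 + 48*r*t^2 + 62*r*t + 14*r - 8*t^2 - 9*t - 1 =-96*r^2 + 28*r + t^2*(48*r - 56) + t*(-48*r^2 + 110*r - 63) + 98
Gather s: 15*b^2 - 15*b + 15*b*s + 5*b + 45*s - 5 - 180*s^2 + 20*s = 15*b^2 - 10*b - 180*s^2 + s*(15*b + 65) - 5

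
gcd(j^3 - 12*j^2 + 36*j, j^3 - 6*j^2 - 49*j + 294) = j - 6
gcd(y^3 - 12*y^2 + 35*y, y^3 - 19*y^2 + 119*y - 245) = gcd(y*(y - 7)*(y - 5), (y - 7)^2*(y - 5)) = y^2 - 12*y + 35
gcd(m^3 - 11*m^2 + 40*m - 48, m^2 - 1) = 1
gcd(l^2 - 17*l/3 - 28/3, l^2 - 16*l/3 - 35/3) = l - 7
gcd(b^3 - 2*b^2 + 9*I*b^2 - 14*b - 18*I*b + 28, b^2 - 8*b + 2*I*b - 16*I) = b + 2*I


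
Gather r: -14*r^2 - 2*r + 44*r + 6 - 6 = -14*r^2 + 42*r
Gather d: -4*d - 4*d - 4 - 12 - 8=-8*d - 24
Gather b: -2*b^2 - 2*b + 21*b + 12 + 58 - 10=-2*b^2 + 19*b + 60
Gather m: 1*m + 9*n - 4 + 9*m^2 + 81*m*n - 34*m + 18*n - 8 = 9*m^2 + m*(81*n - 33) + 27*n - 12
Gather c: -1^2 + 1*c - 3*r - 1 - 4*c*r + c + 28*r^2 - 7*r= c*(2 - 4*r) + 28*r^2 - 10*r - 2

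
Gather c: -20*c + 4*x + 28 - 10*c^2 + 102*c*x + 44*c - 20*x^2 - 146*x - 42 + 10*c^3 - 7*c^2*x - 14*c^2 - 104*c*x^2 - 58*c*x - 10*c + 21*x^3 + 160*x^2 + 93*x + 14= 10*c^3 + c^2*(-7*x - 24) + c*(-104*x^2 + 44*x + 14) + 21*x^3 + 140*x^2 - 49*x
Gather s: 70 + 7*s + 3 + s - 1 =8*s + 72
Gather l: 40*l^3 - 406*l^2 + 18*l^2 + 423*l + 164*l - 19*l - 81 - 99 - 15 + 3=40*l^3 - 388*l^2 + 568*l - 192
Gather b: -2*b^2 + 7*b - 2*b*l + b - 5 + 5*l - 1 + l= -2*b^2 + b*(8 - 2*l) + 6*l - 6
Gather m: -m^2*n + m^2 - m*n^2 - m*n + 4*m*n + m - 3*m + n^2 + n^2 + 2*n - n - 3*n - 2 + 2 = m^2*(1 - n) + m*(-n^2 + 3*n - 2) + 2*n^2 - 2*n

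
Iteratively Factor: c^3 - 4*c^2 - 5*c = (c)*(c^2 - 4*c - 5) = c*(c + 1)*(c - 5)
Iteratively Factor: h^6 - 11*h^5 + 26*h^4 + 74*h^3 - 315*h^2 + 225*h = (h - 5)*(h^5 - 6*h^4 - 4*h^3 + 54*h^2 - 45*h) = h*(h - 5)*(h^4 - 6*h^3 - 4*h^2 + 54*h - 45) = h*(h - 5)*(h + 3)*(h^3 - 9*h^2 + 23*h - 15) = h*(h - 5)^2*(h + 3)*(h^2 - 4*h + 3) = h*(h - 5)^2*(h - 1)*(h + 3)*(h - 3)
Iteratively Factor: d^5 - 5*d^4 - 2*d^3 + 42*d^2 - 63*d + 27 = (d - 1)*(d^4 - 4*d^3 - 6*d^2 + 36*d - 27) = (d - 3)*(d - 1)*(d^3 - d^2 - 9*d + 9) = (d - 3)^2*(d - 1)*(d^2 + 2*d - 3) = (d - 3)^2*(d - 1)^2*(d + 3)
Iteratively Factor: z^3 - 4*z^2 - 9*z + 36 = (z + 3)*(z^2 - 7*z + 12) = (z - 4)*(z + 3)*(z - 3)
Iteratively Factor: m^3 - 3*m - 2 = (m - 2)*(m^2 + 2*m + 1) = (m - 2)*(m + 1)*(m + 1)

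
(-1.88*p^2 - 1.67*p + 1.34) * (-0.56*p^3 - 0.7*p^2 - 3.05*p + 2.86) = 1.0528*p^5 + 2.2512*p^4 + 6.1526*p^3 - 1.2213*p^2 - 8.8632*p + 3.8324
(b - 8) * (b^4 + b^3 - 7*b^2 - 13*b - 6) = b^5 - 7*b^4 - 15*b^3 + 43*b^2 + 98*b + 48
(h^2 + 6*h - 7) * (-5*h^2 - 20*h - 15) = -5*h^4 - 50*h^3 - 100*h^2 + 50*h + 105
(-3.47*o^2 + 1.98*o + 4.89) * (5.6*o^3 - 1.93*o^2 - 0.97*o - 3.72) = -19.432*o^5 + 17.7851*o^4 + 26.9285*o^3 + 1.5501*o^2 - 12.1089*o - 18.1908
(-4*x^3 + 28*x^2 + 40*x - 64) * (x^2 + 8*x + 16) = -4*x^5 - 4*x^4 + 200*x^3 + 704*x^2 + 128*x - 1024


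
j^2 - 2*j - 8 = (j - 4)*(j + 2)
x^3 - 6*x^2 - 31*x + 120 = (x - 8)*(x - 3)*(x + 5)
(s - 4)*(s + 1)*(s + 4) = s^3 + s^2 - 16*s - 16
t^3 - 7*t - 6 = (t - 3)*(t + 1)*(t + 2)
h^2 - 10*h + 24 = (h - 6)*(h - 4)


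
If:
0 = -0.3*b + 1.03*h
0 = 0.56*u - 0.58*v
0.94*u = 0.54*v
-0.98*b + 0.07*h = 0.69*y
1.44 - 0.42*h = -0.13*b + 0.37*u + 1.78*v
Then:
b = -187.75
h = -54.68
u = 0.00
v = 0.00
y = 261.11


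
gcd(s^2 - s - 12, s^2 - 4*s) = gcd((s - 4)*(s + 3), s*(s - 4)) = s - 4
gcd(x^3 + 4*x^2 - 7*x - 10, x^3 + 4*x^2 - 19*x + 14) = x - 2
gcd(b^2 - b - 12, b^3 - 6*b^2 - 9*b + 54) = b + 3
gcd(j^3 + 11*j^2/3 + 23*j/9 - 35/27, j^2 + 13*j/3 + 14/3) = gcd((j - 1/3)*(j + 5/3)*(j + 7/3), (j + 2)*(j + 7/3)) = j + 7/3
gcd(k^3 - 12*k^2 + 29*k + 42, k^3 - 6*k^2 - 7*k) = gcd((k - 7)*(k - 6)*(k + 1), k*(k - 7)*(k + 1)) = k^2 - 6*k - 7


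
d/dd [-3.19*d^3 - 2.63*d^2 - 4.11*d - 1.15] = -9.57*d^2 - 5.26*d - 4.11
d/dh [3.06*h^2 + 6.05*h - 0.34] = 6.12*h + 6.05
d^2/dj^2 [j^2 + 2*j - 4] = 2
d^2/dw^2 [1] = 0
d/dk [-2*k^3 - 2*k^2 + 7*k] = -6*k^2 - 4*k + 7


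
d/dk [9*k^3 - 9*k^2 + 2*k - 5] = 27*k^2 - 18*k + 2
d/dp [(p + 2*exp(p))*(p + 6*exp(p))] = 8*p*exp(p) + 2*p + 24*exp(2*p) + 8*exp(p)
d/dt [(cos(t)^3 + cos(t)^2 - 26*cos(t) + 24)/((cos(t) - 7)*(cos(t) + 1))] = (-cos(t)^4 + 12*cos(t)^3 + cos(t)^2 + 62*cos(t) - 326)*sin(t)/((cos(t) - 7)^2*(cos(t) + 1)^2)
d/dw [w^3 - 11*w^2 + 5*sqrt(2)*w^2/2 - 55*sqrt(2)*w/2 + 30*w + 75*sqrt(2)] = 3*w^2 - 22*w + 5*sqrt(2)*w - 55*sqrt(2)/2 + 30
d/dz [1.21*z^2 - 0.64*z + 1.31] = 2.42*z - 0.64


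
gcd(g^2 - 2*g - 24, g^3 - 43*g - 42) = 1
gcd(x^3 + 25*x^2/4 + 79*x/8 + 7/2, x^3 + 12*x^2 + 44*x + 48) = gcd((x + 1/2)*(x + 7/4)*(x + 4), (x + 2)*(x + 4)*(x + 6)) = x + 4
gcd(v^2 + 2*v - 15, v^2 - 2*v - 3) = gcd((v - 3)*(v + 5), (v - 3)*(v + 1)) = v - 3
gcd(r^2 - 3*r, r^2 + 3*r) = r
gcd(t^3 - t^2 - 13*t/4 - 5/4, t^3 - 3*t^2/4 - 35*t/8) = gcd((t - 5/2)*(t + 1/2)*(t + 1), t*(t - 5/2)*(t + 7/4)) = t - 5/2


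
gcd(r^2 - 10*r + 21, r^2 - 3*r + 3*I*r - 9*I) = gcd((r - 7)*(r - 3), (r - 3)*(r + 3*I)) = r - 3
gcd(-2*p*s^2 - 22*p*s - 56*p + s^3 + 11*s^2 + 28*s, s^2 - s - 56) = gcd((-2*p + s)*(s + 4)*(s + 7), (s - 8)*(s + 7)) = s + 7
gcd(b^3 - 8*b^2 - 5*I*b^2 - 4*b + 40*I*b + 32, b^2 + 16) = b - 4*I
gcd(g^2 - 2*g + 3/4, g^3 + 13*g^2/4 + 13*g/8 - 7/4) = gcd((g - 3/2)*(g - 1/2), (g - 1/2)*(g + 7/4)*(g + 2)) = g - 1/2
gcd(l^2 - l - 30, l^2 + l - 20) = l + 5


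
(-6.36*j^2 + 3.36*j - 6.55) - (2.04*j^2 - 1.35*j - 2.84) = -8.4*j^2 + 4.71*j - 3.71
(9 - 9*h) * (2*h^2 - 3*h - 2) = -18*h^3 + 45*h^2 - 9*h - 18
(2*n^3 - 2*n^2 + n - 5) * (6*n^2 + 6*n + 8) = 12*n^5 + 10*n^3 - 40*n^2 - 22*n - 40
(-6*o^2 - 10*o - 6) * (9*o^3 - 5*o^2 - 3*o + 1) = -54*o^5 - 60*o^4 + 14*o^3 + 54*o^2 + 8*o - 6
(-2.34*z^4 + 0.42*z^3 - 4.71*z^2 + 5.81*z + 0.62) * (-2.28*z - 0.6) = 5.3352*z^5 + 0.4464*z^4 + 10.4868*z^3 - 10.4208*z^2 - 4.8996*z - 0.372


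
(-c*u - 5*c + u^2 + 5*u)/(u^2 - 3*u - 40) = (-c + u)/(u - 8)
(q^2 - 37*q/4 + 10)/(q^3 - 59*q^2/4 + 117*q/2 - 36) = (4*q - 5)/(4*q^2 - 27*q + 18)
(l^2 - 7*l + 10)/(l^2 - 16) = (l^2 - 7*l + 10)/(l^2 - 16)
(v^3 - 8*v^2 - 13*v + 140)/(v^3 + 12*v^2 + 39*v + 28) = (v^2 - 12*v + 35)/(v^2 + 8*v + 7)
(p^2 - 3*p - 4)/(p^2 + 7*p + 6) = (p - 4)/(p + 6)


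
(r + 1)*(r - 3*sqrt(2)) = r^2 - 3*sqrt(2)*r + r - 3*sqrt(2)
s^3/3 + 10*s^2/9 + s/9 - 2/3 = (s/3 + 1/3)*(s - 2/3)*(s + 3)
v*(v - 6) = v^2 - 6*v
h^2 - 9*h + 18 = (h - 6)*(h - 3)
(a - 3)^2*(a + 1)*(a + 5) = a^4 - 22*a^2 + 24*a + 45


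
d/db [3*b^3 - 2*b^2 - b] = 9*b^2 - 4*b - 1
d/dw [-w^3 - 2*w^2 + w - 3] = -3*w^2 - 4*w + 1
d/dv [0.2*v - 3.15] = 0.200000000000000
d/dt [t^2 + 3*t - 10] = 2*t + 3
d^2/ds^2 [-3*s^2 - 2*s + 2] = -6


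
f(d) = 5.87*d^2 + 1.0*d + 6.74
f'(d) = 11.74*d + 1.0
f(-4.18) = 105.12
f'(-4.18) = -48.07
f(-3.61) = 79.63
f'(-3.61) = -41.38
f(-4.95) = 145.62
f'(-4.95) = -57.11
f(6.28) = 244.52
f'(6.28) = 74.73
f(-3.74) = 85.11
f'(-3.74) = -42.91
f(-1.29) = 15.22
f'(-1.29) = -14.14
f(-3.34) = 68.88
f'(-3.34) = -38.21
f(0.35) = 7.81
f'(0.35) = 5.11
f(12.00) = 864.02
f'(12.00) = 141.88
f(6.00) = 224.06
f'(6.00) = 71.44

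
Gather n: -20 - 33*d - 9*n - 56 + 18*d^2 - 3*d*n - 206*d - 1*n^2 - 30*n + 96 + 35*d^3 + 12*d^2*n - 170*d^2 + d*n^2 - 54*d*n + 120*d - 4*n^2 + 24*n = 35*d^3 - 152*d^2 - 119*d + n^2*(d - 5) + n*(12*d^2 - 57*d - 15) + 20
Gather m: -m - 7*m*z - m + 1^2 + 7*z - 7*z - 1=m*(-7*z - 2)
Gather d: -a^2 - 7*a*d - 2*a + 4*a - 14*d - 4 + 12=-a^2 + 2*a + d*(-7*a - 14) + 8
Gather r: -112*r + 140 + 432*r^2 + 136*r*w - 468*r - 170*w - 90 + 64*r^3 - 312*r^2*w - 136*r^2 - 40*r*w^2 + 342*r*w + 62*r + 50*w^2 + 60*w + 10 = 64*r^3 + r^2*(296 - 312*w) + r*(-40*w^2 + 478*w - 518) + 50*w^2 - 110*w + 60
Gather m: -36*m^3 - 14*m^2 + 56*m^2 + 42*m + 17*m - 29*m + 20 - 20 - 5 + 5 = -36*m^3 + 42*m^2 + 30*m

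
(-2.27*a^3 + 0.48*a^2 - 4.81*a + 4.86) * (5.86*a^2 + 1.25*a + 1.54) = -13.3022*a^5 - 0.0246999999999997*a^4 - 31.0824*a^3 + 23.2063*a^2 - 1.3324*a + 7.4844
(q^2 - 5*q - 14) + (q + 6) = q^2 - 4*q - 8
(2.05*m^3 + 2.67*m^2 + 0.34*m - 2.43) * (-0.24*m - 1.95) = -0.492*m^4 - 4.6383*m^3 - 5.2881*m^2 - 0.0798*m + 4.7385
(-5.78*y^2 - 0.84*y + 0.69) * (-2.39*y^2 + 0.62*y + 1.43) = 13.8142*y^4 - 1.576*y^3 - 10.4353*y^2 - 0.7734*y + 0.9867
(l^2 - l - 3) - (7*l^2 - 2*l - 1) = -6*l^2 + l - 2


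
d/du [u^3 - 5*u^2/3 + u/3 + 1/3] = 3*u^2 - 10*u/3 + 1/3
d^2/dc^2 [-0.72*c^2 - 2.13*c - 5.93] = -1.44000000000000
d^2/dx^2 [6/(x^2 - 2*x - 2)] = 12*(x^2 - 2*x - 4*(x - 1)^2 - 2)/(-x^2 + 2*x + 2)^3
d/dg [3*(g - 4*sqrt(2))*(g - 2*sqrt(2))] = 6*g - 18*sqrt(2)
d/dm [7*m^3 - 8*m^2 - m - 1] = 21*m^2 - 16*m - 1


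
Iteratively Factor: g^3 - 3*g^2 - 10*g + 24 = (g - 2)*(g^2 - g - 12) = (g - 2)*(g + 3)*(g - 4)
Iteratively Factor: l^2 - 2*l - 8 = (l + 2)*(l - 4)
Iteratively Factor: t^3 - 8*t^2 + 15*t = (t - 3)*(t^2 - 5*t) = t*(t - 3)*(t - 5)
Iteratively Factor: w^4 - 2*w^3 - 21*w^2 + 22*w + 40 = (w + 4)*(w^3 - 6*w^2 + 3*w + 10) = (w + 1)*(w + 4)*(w^2 - 7*w + 10) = (w - 5)*(w + 1)*(w + 4)*(w - 2)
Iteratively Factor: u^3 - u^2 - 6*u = (u + 2)*(u^2 - 3*u) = (u - 3)*(u + 2)*(u)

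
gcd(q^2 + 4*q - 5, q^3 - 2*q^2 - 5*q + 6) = q - 1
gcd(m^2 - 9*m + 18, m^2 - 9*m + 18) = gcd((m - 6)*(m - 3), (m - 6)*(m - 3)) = m^2 - 9*m + 18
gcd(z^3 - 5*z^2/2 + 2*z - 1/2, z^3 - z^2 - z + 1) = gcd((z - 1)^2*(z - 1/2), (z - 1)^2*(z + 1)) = z^2 - 2*z + 1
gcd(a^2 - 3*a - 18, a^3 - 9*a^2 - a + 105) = a + 3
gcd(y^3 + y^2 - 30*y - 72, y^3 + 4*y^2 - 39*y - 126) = y^2 - 3*y - 18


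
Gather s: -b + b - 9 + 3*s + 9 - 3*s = 0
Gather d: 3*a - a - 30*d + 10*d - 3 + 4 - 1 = 2*a - 20*d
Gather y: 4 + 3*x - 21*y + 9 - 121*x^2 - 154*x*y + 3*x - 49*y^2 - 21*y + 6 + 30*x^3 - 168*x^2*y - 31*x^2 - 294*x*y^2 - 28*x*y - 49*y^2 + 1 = 30*x^3 - 152*x^2 + 6*x + y^2*(-294*x - 98) + y*(-168*x^2 - 182*x - 42) + 20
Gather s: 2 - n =2 - n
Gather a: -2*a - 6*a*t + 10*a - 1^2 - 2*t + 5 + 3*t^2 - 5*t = a*(8 - 6*t) + 3*t^2 - 7*t + 4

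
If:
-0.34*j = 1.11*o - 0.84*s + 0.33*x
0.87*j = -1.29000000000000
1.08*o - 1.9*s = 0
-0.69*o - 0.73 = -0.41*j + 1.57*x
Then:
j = -1.48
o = 1.61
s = 0.92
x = -1.56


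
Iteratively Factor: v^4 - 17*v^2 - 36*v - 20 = (v - 5)*(v^3 + 5*v^2 + 8*v + 4) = (v - 5)*(v + 2)*(v^2 + 3*v + 2) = (v - 5)*(v + 1)*(v + 2)*(v + 2)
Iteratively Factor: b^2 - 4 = (b - 2)*(b + 2)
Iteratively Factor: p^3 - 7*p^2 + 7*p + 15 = (p - 5)*(p^2 - 2*p - 3) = (p - 5)*(p - 3)*(p + 1)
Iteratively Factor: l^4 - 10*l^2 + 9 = (l + 3)*(l^3 - 3*l^2 - l + 3) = (l - 1)*(l + 3)*(l^2 - 2*l - 3) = (l - 3)*(l - 1)*(l + 3)*(l + 1)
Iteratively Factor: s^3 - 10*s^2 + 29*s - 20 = (s - 4)*(s^2 - 6*s + 5) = (s - 4)*(s - 1)*(s - 5)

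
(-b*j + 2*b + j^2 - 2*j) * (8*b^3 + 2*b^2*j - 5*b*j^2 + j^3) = -8*b^4*j + 16*b^4 + 6*b^3*j^2 - 12*b^3*j + 7*b^2*j^3 - 14*b^2*j^2 - 6*b*j^4 + 12*b*j^3 + j^5 - 2*j^4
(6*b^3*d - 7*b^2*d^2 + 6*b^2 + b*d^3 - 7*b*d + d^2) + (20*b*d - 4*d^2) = 6*b^3*d - 7*b^2*d^2 + 6*b^2 + b*d^3 + 13*b*d - 3*d^2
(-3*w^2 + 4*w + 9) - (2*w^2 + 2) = -5*w^2 + 4*w + 7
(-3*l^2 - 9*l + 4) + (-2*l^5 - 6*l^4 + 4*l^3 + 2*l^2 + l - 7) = -2*l^5 - 6*l^4 + 4*l^3 - l^2 - 8*l - 3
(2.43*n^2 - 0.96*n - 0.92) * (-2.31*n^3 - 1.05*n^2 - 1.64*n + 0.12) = -5.6133*n^5 - 0.3339*n^4 - 0.852*n^3 + 2.832*n^2 + 1.3936*n - 0.1104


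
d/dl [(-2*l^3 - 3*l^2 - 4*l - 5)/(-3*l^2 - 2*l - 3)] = 2*(3*l^4 + 4*l^3 + 6*l^2 - 6*l + 1)/(9*l^4 + 12*l^3 + 22*l^2 + 12*l + 9)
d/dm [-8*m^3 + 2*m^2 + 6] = 4*m*(1 - 6*m)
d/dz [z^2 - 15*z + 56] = 2*z - 15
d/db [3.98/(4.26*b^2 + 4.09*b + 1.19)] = (-33.9096*b - 16.2782)/(4.26*b^2 + 4.09*b + 1.19)^2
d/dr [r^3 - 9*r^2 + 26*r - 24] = 3*r^2 - 18*r + 26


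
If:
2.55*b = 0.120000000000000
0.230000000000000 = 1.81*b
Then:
No Solution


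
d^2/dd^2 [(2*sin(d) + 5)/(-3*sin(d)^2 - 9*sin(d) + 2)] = (18*sin(d)^5 + 126*sin(d)^4 + 441*sin(d)^3 + 291*sin(d)^2 - 784*sin(d) - 942)/(3*sin(d)^2 + 9*sin(d) - 2)^3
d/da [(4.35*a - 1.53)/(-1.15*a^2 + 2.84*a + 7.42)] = (5.0025*a^2 - 3.519*a + 36.6222)/(1.3225*a^4 - 6.532*a^3 - 9.0004*a^2 + 42.1456*a + 55.0564)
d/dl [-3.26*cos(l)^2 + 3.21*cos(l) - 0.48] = (6.52*cos(l) - 3.21)*sin(l)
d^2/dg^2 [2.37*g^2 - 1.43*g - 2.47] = 4.74000000000000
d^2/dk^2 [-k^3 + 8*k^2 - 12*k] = 16 - 6*k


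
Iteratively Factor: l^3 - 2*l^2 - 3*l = (l + 1)*(l^2 - 3*l) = l*(l + 1)*(l - 3)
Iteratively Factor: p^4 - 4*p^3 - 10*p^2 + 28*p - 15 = (p - 5)*(p^3 + p^2 - 5*p + 3) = (p - 5)*(p + 3)*(p^2 - 2*p + 1) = (p - 5)*(p - 1)*(p + 3)*(p - 1)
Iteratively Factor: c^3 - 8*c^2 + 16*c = (c)*(c^2 - 8*c + 16) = c*(c - 4)*(c - 4)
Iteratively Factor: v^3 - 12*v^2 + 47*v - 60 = (v - 4)*(v^2 - 8*v + 15) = (v - 5)*(v - 4)*(v - 3)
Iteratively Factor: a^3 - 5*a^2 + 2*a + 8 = (a - 2)*(a^2 - 3*a - 4) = (a - 2)*(a + 1)*(a - 4)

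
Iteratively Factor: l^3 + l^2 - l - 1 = (l - 1)*(l^2 + 2*l + 1) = (l - 1)*(l + 1)*(l + 1)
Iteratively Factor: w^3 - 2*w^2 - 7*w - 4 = (w - 4)*(w^2 + 2*w + 1) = (w - 4)*(w + 1)*(w + 1)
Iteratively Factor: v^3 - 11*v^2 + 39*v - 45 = (v - 5)*(v^2 - 6*v + 9) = (v - 5)*(v - 3)*(v - 3)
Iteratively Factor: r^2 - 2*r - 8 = (r + 2)*(r - 4)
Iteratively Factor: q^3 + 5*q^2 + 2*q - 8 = (q - 1)*(q^2 + 6*q + 8) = (q - 1)*(q + 4)*(q + 2)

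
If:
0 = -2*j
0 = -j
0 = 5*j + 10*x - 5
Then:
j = 0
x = 1/2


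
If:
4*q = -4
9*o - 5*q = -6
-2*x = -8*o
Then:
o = -11/9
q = -1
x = -44/9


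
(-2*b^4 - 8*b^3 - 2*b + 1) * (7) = -14*b^4 - 56*b^3 - 14*b + 7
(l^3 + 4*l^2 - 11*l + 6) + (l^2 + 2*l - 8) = l^3 + 5*l^2 - 9*l - 2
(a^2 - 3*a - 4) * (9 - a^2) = -a^4 + 3*a^3 + 13*a^2 - 27*a - 36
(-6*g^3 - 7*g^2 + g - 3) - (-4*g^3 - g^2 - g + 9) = -2*g^3 - 6*g^2 + 2*g - 12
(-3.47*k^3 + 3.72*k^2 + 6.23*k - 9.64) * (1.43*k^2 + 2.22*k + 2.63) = -4.9621*k^5 - 2.3838*k^4 + 8.0412*k^3 + 9.829*k^2 - 5.0159*k - 25.3532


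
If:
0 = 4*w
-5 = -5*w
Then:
No Solution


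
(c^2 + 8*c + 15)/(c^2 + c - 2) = (c^2 + 8*c + 15)/(c^2 + c - 2)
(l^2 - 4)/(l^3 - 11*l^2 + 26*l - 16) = (l + 2)/(l^2 - 9*l + 8)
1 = 1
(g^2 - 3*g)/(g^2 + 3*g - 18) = g/(g + 6)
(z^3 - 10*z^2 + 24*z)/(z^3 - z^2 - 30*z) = (z - 4)/(z + 5)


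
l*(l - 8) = l^2 - 8*l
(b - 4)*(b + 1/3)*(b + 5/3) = b^3 - 2*b^2 - 67*b/9 - 20/9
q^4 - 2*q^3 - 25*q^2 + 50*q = q*(q - 5)*(q - 2)*(q + 5)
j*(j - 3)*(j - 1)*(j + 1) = j^4 - 3*j^3 - j^2 + 3*j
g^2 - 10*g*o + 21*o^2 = (g - 7*o)*(g - 3*o)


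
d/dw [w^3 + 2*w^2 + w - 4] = 3*w^2 + 4*w + 1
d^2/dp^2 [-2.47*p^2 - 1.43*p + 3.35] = -4.94000000000000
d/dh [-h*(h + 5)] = -2*h - 5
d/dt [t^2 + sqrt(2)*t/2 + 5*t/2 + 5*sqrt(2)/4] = 2*t + sqrt(2)/2 + 5/2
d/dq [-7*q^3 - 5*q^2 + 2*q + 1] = -21*q^2 - 10*q + 2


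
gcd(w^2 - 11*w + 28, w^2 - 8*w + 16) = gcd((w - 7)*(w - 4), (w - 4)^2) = w - 4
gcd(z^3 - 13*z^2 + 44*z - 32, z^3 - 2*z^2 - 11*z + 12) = z^2 - 5*z + 4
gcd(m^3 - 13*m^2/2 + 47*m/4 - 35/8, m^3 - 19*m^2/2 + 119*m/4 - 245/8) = m^2 - 6*m + 35/4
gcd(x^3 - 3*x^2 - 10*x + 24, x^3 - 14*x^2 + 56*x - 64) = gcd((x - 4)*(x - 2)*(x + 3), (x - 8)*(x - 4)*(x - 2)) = x^2 - 6*x + 8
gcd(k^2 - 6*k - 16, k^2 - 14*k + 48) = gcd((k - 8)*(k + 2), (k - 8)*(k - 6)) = k - 8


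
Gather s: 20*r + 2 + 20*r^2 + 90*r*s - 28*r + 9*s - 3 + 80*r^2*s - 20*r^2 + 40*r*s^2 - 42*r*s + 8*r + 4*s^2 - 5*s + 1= s^2*(40*r + 4) + s*(80*r^2 + 48*r + 4)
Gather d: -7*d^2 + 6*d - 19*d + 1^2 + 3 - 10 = -7*d^2 - 13*d - 6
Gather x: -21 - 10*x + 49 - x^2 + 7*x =-x^2 - 3*x + 28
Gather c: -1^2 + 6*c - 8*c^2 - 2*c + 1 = -8*c^2 + 4*c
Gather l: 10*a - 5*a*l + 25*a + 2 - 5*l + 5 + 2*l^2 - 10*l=35*a + 2*l^2 + l*(-5*a - 15) + 7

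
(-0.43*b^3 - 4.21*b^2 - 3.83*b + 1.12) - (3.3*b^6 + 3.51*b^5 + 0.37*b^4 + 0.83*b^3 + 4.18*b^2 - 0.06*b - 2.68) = -3.3*b^6 - 3.51*b^5 - 0.37*b^4 - 1.26*b^3 - 8.39*b^2 - 3.77*b + 3.8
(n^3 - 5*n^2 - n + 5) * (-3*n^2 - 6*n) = -3*n^5 + 9*n^4 + 33*n^3 - 9*n^2 - 30*n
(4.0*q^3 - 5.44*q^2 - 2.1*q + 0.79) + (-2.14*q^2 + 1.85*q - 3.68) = 4.0*q^3 - 7.58*q^2 - 0.25*q - 2.89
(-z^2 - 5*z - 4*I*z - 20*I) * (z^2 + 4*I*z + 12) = -z^4 - 5*z^3 - 8*I*z^3 + 4*z^2 - 40*I*z^2 + 20*z - 48*I*z - 240*I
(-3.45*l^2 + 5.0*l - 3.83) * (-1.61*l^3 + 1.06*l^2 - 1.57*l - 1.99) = 5.5545*l^5 - 11.707*l^4 + 16.8828*l^3 - 5.0443*l^2 - 3.9369*l + 7.6217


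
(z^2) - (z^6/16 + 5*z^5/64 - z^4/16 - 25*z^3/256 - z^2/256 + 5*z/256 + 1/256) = -z^6/16 - 5*z^5/64 + z^4/16 + 25*z^3/256 + 257*z^2/256 - 5*z/256 - 1/256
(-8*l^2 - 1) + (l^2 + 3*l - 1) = -7*l^2 + 3*l - 2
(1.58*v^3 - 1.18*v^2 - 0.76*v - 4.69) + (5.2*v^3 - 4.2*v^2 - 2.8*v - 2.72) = 6.78*v^3 - 5.38*v^2 - 3.56*v - 7.41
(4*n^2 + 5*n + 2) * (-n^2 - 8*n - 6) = -4*n^4 - 37*n^3 - 66*n^2 - 46*n - 12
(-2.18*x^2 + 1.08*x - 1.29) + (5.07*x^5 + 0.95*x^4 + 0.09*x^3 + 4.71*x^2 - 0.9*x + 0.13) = 5.07*x^5 + 0.95*x^4 + 0.09*x^3 + 2.53*x^2 + 0.18*x - 1.16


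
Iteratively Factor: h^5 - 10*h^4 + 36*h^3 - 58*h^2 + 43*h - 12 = (h - 1)*(h^4 - 9*h^3 + 27*h^2 - 31*h + 12) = (h - 3)*(h - 1)*(h^3 - 6*h^2 + 9*h - 4) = (h - 3)*(h - 1)^2*(h^2 - 5*h + 4) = (h - 4)*(h - 3)*(h - 1)^2*(h - 1)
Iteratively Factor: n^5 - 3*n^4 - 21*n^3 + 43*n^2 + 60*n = (n)*(n^4 - 3*n^3 - 21*n^2 + 43*n + 60) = n*(n + 4)*(n^3 - 7*n^2 + 7*n + 15) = n*(n - 3)*(n + 4)*(n^2 - 4*n - 5) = n*(n - 3)*(n + 1)*(n + 4)*(n - 5)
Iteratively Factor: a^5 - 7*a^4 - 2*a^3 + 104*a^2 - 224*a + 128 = (a + 4)*(a^4 - 11*a^3 + 42*a^2 - 64*a + 32) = (a - 1)*(a + 4)*(a^3 - 10*a^2 + 32*a - 32) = (a - 4)*(a - 1)*(a + 4)*(a^2 - 6*a + 8) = (a - 4)*(a - 2)*(a - 1)*(a + 4)*(a - 4)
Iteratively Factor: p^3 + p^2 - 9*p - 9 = (p - 3)*(p^2 + 4*p + 3) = (p - 3)*(p + 1)*(p + 3)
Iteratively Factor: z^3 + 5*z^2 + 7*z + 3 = (z + 1)*(z^2 + 4*z + 3) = (z + 1)^2*(z + 3)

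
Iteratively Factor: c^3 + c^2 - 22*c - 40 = (c - 5)*(c^2 + 6*c + 8) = (c - 5)*(c + 2)*(c + 4)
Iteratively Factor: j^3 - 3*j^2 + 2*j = (j - 1)*(j^2 - 2*j) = (j - 2)*(j - 1)*(j)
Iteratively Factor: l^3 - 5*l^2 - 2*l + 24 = (l - 4)*(l^2 - l - 6) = (l - 4)*(l + 2)*(l - 3)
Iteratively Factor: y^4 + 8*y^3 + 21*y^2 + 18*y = (y + 2)*(y^3 + 6*y^2 + 9*y) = (y + 2)*(y + 3)*(y^2 + 3*y) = (y + 2)*(y + 3)^2*(y)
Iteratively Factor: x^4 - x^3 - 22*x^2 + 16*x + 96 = (x - 4)*(x^3 + 3*x^2 - 10*x - 24) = (x - 4)*(x + 2)*(x^2 + x - 12) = (x - 4)*(x + 2)*(x + 4)*(x - 3)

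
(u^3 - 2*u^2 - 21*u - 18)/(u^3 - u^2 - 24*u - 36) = (u + 1)/(u + 2)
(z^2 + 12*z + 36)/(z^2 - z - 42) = (z + 6)/(z - 7)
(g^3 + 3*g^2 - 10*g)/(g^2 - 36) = g*(g^2 + 3*g - 10)/(g^2 - 36)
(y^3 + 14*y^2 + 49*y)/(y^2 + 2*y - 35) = y*(y + 7)/(y - 5)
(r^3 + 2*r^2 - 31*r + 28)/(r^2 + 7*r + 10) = (r^3 + 2*r^2 - 31*r + 28)/(r^2 + 7*r + 10)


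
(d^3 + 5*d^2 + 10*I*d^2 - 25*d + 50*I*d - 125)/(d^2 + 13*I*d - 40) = (d^2 + 5*d*(1 + I) + 25*I)/(d + 8*I)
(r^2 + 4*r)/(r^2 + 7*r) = (r + 4)/(r + 7)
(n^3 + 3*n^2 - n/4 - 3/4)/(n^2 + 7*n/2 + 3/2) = n - 1/2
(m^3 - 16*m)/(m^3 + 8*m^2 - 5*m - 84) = m*(m - 4)/(m^2 + 4*m - 21)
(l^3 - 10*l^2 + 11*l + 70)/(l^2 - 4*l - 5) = (l^2 - 5*l - 14)/(l + 1)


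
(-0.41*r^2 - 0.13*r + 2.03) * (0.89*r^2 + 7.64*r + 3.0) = -0.3649*r^4 - 3.2481*r^3 - 0.4165*r^2 + 15.1192*r + 6.09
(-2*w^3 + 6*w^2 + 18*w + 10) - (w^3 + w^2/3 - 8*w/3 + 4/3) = -3*w^3 + 17*w^2/3 + 62*w/3 + 26/3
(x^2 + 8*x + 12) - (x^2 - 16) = 8*x + 28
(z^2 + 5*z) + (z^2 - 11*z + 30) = 2*z^2 - 6*z + 30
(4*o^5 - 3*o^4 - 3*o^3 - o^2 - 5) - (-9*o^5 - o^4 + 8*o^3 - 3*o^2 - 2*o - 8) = 13*o^5 - 2*o^4 - 11*o^3 + 2*o^2 + 2*o + 3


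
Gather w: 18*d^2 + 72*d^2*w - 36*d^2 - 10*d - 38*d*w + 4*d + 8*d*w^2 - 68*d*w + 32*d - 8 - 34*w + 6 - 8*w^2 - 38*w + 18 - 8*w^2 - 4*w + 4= -18*d^2 + 26*d + w^2*(8*d - 16) + w*(72*d^2 - 106*d - 76) + 20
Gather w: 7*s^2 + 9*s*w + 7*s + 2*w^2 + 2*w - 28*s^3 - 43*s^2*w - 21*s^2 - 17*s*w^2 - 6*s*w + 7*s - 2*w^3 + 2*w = -28*s^3 - 14*s^2 + 14*s - 2*w^3 + w^2*(2 - 17*s) + w*(-43*s^2 + 3*s + 4)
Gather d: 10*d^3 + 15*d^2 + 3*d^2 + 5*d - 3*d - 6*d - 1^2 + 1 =10*d^3 + 18*d^2 - 4*d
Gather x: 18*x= 18*x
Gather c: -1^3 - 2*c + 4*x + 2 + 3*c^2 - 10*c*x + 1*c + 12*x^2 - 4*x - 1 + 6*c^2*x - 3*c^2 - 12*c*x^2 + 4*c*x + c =6*c^2*x + c*(-12*x^2 - 6*x) + 12*x^2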